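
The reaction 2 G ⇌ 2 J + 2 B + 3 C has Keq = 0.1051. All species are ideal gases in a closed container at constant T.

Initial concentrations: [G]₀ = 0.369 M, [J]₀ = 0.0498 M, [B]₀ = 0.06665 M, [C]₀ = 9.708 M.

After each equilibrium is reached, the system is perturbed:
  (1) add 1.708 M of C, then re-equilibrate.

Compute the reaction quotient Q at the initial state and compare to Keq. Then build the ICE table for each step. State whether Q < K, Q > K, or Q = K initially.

Q₀ = 0.07403 vs Keq = 0.1051 ⇒ Q<K, forward
Step 1:
                  G         J         B         C
  I           0.369    0.0498   0.06665     9.708
  C       -0.004785  0.004785  0.004785  0.007177
  E          0.3642   0.05458   0.07143     9.715
  solve Keq expr → x = 0.002392; check Q = 0.1051
Then add 1.708 M of C.
Step 2:
                  G         J         B         C
  I          0.3642   0.05458   0.07143     11.42
  C        0.006545 -0.006545 -0.006545 -0.009818
  E          0.3708   0.04804   0.06489     11.41
  solve Keq expr → x = -0.003273; check Q = 0.1051

Q₀ = 0.07403; Q < K (proceeds forward)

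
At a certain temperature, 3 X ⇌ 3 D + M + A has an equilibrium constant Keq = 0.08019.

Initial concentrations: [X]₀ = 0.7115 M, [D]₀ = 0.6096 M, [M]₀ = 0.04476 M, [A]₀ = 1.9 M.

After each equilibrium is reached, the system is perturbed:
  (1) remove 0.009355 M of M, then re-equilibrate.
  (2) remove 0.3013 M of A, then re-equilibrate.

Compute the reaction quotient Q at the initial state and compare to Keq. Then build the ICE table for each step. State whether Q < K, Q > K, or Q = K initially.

Q₀ = 0.05349; Q < K (proceeds forward)

Q₀ = 0.05349 vs Keq = 0.08019 ⇒ Q<K, forward
Step 1:
                    X           D           M           A
  init         0.7115      0.6096     0.04476         1.9
  Δ          -0.02513     0.02513    0.008375    0.008375
  eq           0.6864      0.6347     0.05314       1.908
  solve Keq expr → x = 0.008375; check Q = 0.08019
Then remove 0.009355 M of M.
Step 2:
                    X           D           M           A
  init         0.6864      0.6347     0.04378       1.908
  Δ          -0.01169     0.01169    0.003898    0.003898
  eq           0.6747      0.6464     0.04768       1.912
  solve Keq expr → x = 0.003898; check Q = 0.08019
Then remove 0.3013 M of A.
Step 3:
                    X           D           M           A
  init         0.6747      0.6464     0.04768       1.611
  Δ          -0.01069     0.01069    0.003564    0.003564
  eq            0.664      0.6571     0.05124       1.615
  solve Keq expr → x = 0.003564; check Q = 0.08019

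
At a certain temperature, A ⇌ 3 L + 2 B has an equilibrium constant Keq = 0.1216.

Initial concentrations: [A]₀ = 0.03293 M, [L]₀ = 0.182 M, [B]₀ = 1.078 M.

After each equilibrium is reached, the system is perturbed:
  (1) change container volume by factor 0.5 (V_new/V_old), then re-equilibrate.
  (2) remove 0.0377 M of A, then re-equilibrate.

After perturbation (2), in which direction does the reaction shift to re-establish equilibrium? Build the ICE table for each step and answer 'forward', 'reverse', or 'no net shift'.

Direction: reverse

Q₀ = 0.2127 vs Keq = 0.1216 ⇒ Q>K, reverse
Step 1:
                  A         L         B
  I         0.03293     0.182     1.078
  C        0.006677  -0.02003  -0.01335
  E         0.03961     0.162     1.065
  solve Keq expr → x = -0.006677; check Q = 0.1216
Then change container volume by factor 0.5 (V_new/V_old).
Step 2:
                  A         L         B
  I         0.07921    0.3239     2.129
  C         0.05505   -0.1651   -0.1101
  E          0.1343    0.1588     2.019
  solve Keq expr → x = -0.05505; check Q = 0.1216
Then remove 0.0377 M of A.
Step 3:
                  A         L         B
  I         0.09656    0.1588     2.019
  C        0.004616  -0.01385 -0.009232
  E          0.1012    0.1449      2.01
  solve Keq expr → x = -0.004616; check Q = 0.1216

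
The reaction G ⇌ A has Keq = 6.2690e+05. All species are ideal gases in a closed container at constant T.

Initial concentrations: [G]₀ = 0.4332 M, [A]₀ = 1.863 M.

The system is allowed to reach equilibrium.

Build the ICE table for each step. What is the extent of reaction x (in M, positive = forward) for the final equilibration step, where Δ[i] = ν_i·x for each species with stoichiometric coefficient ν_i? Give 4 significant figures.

x = 0.4332 M

Q₀ = 4.301 vs Keq = 6.2690e+05 ⇒ Q<K, forward
Step 1:
                   G          A
  Initial     0.4332      1.863
  Change     -0.4332     0.4332
  Equil   3.6628e-06      2.296
  solve Keq expr → x = 0.4332; check Q = 6.2690e+05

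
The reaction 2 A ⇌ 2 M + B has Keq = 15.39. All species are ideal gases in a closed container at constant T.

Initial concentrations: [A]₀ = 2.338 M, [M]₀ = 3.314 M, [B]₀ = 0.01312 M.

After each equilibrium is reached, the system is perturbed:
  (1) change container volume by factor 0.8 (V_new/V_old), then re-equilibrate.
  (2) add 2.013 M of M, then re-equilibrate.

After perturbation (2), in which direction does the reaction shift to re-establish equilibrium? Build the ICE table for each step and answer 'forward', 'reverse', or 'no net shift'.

Q₀ = 0.02636 vs Keq = 15.39 ⇒ Q<K, forward
Step 1:
                  A         M         B
  I           2.338     3.314   0.01312
  C          -1.351     1.351    0.6756
  E          0.9869     4.665    0.6887
  solve Keq expr → x = 0.6756; check Q = 15.39
Then change container volume by factor 0.8 (V_new/V_old).
Step 2:
                  A         M         B
  I           1.234     5.831    0.8609
  C         0.08899  -0.08899   -0.0445
  E           1.323     5.742    0.8164
  solve Keq expr → x = -0.0445; check Q = 15.39
Then add 2.013 M of M.
Step 3:
                  A         M         B
  I           1.323     7.755    0.8164
  C          0.2602   -0.2602   -0.1301
  E           1.583     7.495    0.6863
  solve Keq expr → x = -0.1301; check Q = 15.39

Direction: reverse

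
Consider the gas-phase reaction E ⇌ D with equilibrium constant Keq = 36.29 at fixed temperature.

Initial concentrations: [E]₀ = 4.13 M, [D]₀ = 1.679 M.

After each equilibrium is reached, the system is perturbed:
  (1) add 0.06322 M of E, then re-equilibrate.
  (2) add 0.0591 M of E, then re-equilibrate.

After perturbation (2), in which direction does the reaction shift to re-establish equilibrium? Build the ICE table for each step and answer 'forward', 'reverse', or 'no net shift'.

Direction: forward

Q₀ = 0.4065 vs Keq = 36.29 ⇒ Q<K, forward
Step 1:
                    E           D
  init           4.13       1.679
  Δ            -3.974       3.974
  eq           0.1558       5.653
  solve Keq expr → x = 3.974; check Q = 36.29
Then add 0.06322 M of E.
Step 2:
                    E           D
  init          0.219       5.653
  Δ          -0.06152     0.06152
  eq           0.1575       5.715
  solve Keq expr → x = 0.06152; check Q = 36.29
Then add 0.0591 M of E.
Step 3:
                    E           D
  init         0.2166       5.715
  Δ          -0.05752     0.05752
  eq           0.1591       5.772
  solve Keq expr → x = 0.05752; check Q = 36.29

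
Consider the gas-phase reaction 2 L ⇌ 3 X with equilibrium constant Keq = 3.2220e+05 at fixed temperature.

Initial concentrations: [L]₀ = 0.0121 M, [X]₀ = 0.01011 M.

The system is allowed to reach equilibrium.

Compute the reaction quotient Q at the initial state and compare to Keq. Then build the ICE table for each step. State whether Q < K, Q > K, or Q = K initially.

Q₀ = 0.007058 vs Keq = 3.2220e+05 ⇒ Q<K, forward
Step 1:
                  L         X
  init       0.0121   0.01011
  Δ        -0.01209   0.01814
  eq      8.3638e-06   0.02825
  solve Keq expr → x = 0.006046; check Q = 3.2220e+05

Q₀ = 0.007058; Q < K (proceeds forward)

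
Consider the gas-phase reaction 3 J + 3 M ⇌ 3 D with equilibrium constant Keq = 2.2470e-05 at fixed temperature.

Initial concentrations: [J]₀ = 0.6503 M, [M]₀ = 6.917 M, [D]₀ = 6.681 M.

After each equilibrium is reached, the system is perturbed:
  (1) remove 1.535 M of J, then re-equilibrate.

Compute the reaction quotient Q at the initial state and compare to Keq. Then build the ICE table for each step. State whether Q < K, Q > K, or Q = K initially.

Q₀ = 3.277 vs Keq = 2.2470e-05 ⇒ Q>K, reverse
Step 1:
                    J           M           D
  I            0.6503       6.917       6.681
  C             4.853       4.853      -4.853
  E             5.503       11.77       1.828
  solve Keq expr → x = -1.618; check Q = 2.2470e-05
Then remove 1.535 M of J.
Step 2:
                    J           M           D
  I             3.968       11.77       1.828
  C            0.3506      0.3506     -0.3506
  E             4.319       12.12       1.477
  solve Keq expr → x = -0.1169; check Q = 2.2470e-05

Q₀ = 3.277; Q > K (proceeds reverse)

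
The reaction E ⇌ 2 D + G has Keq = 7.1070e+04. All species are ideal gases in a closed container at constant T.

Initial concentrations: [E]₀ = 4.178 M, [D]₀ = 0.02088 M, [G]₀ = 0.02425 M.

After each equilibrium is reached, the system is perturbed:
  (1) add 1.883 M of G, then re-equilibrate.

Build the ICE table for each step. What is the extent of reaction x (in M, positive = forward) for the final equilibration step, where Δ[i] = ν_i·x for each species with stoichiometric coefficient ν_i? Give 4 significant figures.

Q₀ = 2.5305e-06 vs Keq = 7.1070e+04 ⇒ Q<K, forward
Step 1:
                   E          D          G
  init         4.178    0.02088    0.02425
  Δ           -4.174      8.348      4.174
  eq        0.004137      8.369      4.198
  solve Keq expr → x = 4.174; check Q = 7.1070e+04
Then add 1.883 M of G.
Step 2:
                   E          D          G
  init      0.004137      8.369      6.081
  Δ         0.001848  -0.003697  -0.001848
  eq        0.005985      8.365      6.079
  solve Keq expr → x = -0.001848; check Q = 7.1070e+04

x = -0.001848 M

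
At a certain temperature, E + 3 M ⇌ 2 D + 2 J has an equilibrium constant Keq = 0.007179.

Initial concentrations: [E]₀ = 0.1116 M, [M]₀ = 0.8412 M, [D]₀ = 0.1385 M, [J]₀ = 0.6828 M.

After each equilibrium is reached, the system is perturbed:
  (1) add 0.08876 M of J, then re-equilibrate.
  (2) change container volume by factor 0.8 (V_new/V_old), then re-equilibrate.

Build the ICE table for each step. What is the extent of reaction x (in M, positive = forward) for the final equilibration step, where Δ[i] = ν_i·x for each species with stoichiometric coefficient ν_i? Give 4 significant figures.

x = 0 M

Q₀ = 0.1346 vs Keq = 0.007179 ⇒ Q>K, reverse
Step 1:
                  E         M         D         J
  Initial    0.1116    0.8412    0.1385    0.6828
  Change    0.04267     0.128  -0.08535  -0.08535
  Equil      0.1543    0.9692   0.05315    0.5975
  solve Keq expr → x = -0.04267; check Q = 0.007179
Then add 0.08876 M of J.
Step 2:
                  E         M         D         J
  Initial    0.1543    0.9692   0.05315    0.6862
  Change   0.002744  0.008232 -0.005488 -0.005488
  Equil       0.157    0.9775   0.04766    0.6807
  solve Keq expr → x = -0.002744; check Q = 0.007179
Then change container volume by factor 0.8 (V_new/V_old).
Step 3:
                  E         M         D         J
  Initial    0.1963     1.222   0.05958    0.8509
  Change          0         0         0         0
  Equil      0.1963     1.222   0.05958    0.8509
  solve Keq expr → x = 0; check Q = 0.007179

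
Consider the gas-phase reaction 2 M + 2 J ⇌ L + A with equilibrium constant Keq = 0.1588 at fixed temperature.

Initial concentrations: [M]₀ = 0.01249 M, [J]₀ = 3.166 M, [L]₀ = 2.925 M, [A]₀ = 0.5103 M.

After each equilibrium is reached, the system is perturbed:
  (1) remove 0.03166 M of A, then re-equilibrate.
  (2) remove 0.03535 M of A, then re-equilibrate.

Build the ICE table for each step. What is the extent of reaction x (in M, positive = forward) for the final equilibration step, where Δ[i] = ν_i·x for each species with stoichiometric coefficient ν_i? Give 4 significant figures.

x = 0.01199 M

Q₀ = 954.6 vs Keq = 0.1588 ⇒ Q>K, reverse
Step 1:
                    M           J           L           A
  init        0.01249       3.166       2.925      0.5103
  Δ            0.5334      0.5334     -0.2667     -0.2667
  eq           0.5459       3.699       2.658      0.2436
  solve Keq expr → x = -0.2667; check Q = 0.1588
Then remove 0.03166 M of A.
Step 2:
                    M           J           L           A
  init         0.5459       3.699       2.658      0.2119
  Δ          -0.02057    -0.02057     0.01028     0.01028
  eq           0.5253       3.679       2.669      0.2222
  solve Keq expr → x = 0.01028; check Q = 0.1588
Then remove 0.03535 M of A.
Step 3:
                    M           J           L           A
  init         0.5253       3.679       2.669      0.1869
  Δ          -0.02399    -0.02399     0.01199     0.01199
  eq           0.5013       3.655       2.681      0.1989
  solve Keq expr → x = 0.01199; check Q = 0.1588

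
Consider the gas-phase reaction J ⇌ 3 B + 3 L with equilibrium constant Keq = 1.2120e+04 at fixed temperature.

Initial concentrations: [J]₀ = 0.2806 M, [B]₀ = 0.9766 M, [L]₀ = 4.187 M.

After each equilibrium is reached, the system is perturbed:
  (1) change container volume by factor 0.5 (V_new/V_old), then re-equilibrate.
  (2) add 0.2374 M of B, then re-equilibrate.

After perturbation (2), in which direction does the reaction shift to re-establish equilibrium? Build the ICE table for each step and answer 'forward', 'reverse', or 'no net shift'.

Q₀ = 243.7 vs Keq = 1.2120e+04 ⇒ Q<K, forward
Step 1:
                    J           B           L
  I            0.2806      0.9766       4.187
  C           -0.2347      0.7042      0.7042
  E           0.04585       1.681       4.891
  solve Keq expr → x = 0.2347; check Q = 1.2120e+04
Then change container volume by factor 0.5 (V_new/V_old).
Step 2:
                    J           B           L
  I            0.0917       3.362       9.782
  C            0.4095      -1.229      -1.229
  E            0.5012       2.133       8.554
  solve Keq expr → x = -0.4095; check Q = 1.2120e+04
Then add 0.2374 M of B.
Step 3:
                    J           B           L
  I            0.5012       2.371       8.554
  C           0.04601      -0.138      -0.138
  E            0.5472       2.232       8.416
  solve Keq expr → x = -0.04601; check Q = 1.2120e+04

Direction: reverse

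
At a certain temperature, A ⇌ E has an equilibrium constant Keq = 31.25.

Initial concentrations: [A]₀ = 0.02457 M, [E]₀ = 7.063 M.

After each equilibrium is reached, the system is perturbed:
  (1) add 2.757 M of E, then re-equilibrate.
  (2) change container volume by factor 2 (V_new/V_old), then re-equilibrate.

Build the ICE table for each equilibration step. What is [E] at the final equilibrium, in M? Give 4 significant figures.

Q₀ = 287.5 vs Keq = 31.25 ⇒ Q>K, reverse
Step 1:
                   A          E
  I          0.02457      7.063
  C           0.1952    -0.1952
  E           0.2198      6.868
  solve Keq expr → x = -0.1952; check Q = 31.25
Then add 2.757 M of E.
Step 2:
                   A          E
  I           0.2198      9.625
  C          0.08549   -0.08549
  E           0.3053      9.539
  solve Keq expr → x = -0.08549; check Q = 31.25
Then change container volume by factor 2 (V_new/V_old).
Step 3:
                   A          E
  I           0.1526       4.77
  C                0          0
  E           0.1526       4.77
  solve Keq expr → x = 0; check Q = 31.25

[E]_eq = 4.77 M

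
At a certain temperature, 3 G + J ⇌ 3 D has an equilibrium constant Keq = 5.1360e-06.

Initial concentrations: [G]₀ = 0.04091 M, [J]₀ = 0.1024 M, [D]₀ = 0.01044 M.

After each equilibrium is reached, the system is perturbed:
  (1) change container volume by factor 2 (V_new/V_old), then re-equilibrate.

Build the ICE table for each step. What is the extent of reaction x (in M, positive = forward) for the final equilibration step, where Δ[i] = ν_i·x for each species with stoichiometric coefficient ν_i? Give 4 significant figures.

x = -1.4192e-05 M

Q₀ = 0.1623 vs Keq = 5.1360e-06 ⇒ Q>K, reverse
Step 1:
                  G         J         D
  Initial   0.04091    0.1024   0.01044
  Change    0.01002  0.003341  -0.01002
  Equil     0.05093    0.1057 4.1556e-04
  solve Keq expr → x = -0.003341; check Q = 5.1360e-06
Then change container volume by factor 2 (V_new/V_old).
Step 2:
                  G         J         D
  Initial   0.02547   0.05287 2.0778e-04
  Change  4.2575e-05 1.4192e-05 -4.2575e-05
  Equil     0.02551   0.05288 1.6521e-04
  solve Keq expr → x = -1.4192e-05; check Q = 5.1360e-06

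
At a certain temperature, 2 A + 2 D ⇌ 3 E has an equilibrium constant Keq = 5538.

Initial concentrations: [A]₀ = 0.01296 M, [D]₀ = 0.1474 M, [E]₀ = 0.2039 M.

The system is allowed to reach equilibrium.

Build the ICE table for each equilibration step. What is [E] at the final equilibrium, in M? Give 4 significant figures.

Q₀ = 2323 vs Keq = 5538 ⇒ Q<K, forward
Step 1:
                    A           D           E
  init        0.01296      0.1474      0.2039
  Δ         -0.003956   -0.003956    0.005933
  eq         0.009004      0.1434      0.2098
  solve Keq expr → x = 0.001978; check Q = 5538

[E]_eq = 0.2098 M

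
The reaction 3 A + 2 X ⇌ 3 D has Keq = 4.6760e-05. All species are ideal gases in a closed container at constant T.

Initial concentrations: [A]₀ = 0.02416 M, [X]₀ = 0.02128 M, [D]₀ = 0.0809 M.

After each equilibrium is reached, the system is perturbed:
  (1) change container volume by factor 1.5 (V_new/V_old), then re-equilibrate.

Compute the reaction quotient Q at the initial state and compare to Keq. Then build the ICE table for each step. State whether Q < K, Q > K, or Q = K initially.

Q₀ = 8.2911e+04; Q > K (proceeds reverse)

Q₀ = 8.2911e+04 vs Keq = 4.6760e-05 ⇒ Q>K, reverse
Step 1:
                    A           X           D
  Initial     0.02416     0.02128      0.0809
  Change      0.08023     0.05349    -0.08023
  Equil        0.1044     0.07477  6.6748e-04
  solve Keq expr → x = -0.02674; check Q = 4.6760e-05
Then change container volume by factor 1.5 (V_new/V_old).
Step 2:
                    A           X           D
  Initial      0.0696     0.04985  4.4499e-04
  Change   1.0457e-04  6.9714e-05 -1.0457e-04
  Equil        0.0697     0.04992  3.4042e-04
  solve Keq expr → x = -3.4857e-05; check Q = 4.6760e-05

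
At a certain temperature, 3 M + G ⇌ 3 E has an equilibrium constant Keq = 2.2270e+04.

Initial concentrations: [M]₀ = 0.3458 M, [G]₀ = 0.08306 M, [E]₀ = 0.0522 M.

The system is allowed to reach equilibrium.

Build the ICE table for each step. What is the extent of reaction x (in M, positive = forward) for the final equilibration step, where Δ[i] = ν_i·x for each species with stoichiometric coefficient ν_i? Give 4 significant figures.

Q₀ = 0.04141 vs Keq = 2.2270e+04 ⇒ Q<K, forward
Step 1:
                   M          G          E
  Initial     0.3458    0.08306     0.0522
  Change     -0.2456   -0.08188     0.2456
  Equil       0.1002   0.001181     0.2978
  solve Keq expr → x = 0.08188; check Q = 2.2270e+04

x = 0.08188 M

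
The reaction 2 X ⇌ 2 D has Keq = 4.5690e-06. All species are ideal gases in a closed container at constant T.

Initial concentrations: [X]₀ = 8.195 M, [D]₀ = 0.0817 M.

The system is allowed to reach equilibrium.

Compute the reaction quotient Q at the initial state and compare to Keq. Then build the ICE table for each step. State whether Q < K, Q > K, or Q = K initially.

Q₀ = 9.9391e-05; Q > K (proceeds reverse)

Q₀ = 9.9391e-05 vs Keq = 4.5690e-06 ⇒ Q>K, reverse
Step 1:
                  X         D
  I           8.195    0.0817
  C         0.06405  -0.06405
  E           8.259   0.01765
  solve Keq expr → x = -0.03202; check Q = 4.5690e-06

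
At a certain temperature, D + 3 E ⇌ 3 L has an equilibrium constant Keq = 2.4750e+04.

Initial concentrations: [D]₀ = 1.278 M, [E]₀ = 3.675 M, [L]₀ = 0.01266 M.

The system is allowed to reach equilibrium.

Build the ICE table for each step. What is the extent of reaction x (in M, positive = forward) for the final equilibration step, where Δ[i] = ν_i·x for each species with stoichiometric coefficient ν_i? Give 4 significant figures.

x = 1.147 M

Q₀ = 3.1989e-08 vs Keq = 2.4750e+04 ⇒ Q<K, forward
Step 1:
                  D         E         L
  I           1.278     3.675   0.01266
  C          -1.147    -3.442     3.442
  E          0.1308    0.2335     3.454
  solve Keq expr → x = 1.147; check Q = 2.4750e+04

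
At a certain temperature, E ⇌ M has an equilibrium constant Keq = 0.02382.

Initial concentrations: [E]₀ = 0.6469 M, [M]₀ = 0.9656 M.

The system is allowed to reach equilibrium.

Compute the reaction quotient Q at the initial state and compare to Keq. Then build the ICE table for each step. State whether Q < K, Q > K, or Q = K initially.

Q₀ = 1.493 vs Keq = 0.02382 ⇒ Q>K, reverse
Step 1:
                  E         M
  I          0.6469    0.9656
  C          0.9281   -0.9281
  E           1.575   0.03752
  solve Keq expr → x = -0.9281; check Q = 0.02382

Q₀ = 1.493; Q > K (proceeds reverse)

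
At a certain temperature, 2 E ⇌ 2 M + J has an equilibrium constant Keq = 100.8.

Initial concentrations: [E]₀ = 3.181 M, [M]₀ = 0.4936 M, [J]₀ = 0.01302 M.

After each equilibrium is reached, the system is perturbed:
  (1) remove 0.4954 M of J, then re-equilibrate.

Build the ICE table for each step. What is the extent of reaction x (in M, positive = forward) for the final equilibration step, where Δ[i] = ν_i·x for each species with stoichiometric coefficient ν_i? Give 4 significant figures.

x = 0.03201 M

Q₀ = 3.1350e-04 vs Keq = 100.8 ⇒ Q<K, forward
Step 1:
                    E           M           J
  I             3.181      0.4936     0.01302
  C            -2.792       2.792       1.396
  E            0.3885       3.286       1.409
  solve Keq expr → x = 1.396; check Q = 100.8
Then remove 0.4954 M of J.
Step 2:
                    E           M           J
  I            0.3885       3.286      0.9138
  C          -0.06402     0.06402     0.03201
  E            0.3245        3.35      0.9459
  solve Keq expr → x = 0.03201; check Q = 100.8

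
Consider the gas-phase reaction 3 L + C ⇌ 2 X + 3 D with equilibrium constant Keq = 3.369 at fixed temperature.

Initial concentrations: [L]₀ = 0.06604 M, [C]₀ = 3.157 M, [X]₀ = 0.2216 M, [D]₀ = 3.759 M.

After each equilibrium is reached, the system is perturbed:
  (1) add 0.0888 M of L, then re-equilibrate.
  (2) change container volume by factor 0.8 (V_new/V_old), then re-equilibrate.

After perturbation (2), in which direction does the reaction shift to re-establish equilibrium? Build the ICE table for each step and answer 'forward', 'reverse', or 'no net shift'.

Q₀ = 2869 vs Keq = 3.369 ⇒ Q>K, reverse
Step 1:
                    L           C           X           D
  init        0.06604       3.157      0.2216       3.759
  Δ            0.2192     0.07307     -0.1461     -0.2192
  eq           0.2852        3.23     0.07546        3.54
  solve Keq expr → x = -0.07307; check Q = 3.369
Then add 0.0888 M of L.
Step 2:
                    L           C           X           D
  init          0.374        3.23     0.07546        3.54
  Δ           -0.0327     -0.0109      0.0218      0.0327
  eq           0.3413       3.219     0.09726       3.572
  solve Keq expr → x = 0.0109; check Q = 3.369
Then change container volume by factor 0.8 (V_new/V_old).
Step 3:
                    L           C           X           D
  init         0.4267       4.024      0.1216       4.466
  Δ           0.01173    0.003909   -0.007819    -0.01173
  eq           0.4384       4.028      0.1138       4.454
  solve Keq expr → x = -0.003909; check Q = 3.369

Direction: reverse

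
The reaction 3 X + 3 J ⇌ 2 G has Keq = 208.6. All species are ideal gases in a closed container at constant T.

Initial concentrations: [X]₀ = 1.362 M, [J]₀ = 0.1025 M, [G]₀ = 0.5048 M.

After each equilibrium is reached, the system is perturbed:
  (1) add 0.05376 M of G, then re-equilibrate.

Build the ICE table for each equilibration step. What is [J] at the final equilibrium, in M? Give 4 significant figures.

Q₀ = 93.66 vs Keq = 208.6 ⇒ Q<K, forward
Step 1:
                    X           J           G
  init          1.362      0.1025      0.5048
  Δ          -0.02128    -0.02128     0.01419
  eq            1.341     0.08122       0.519
  solve Keq expr → x = 0.007093; check Q = 208.6
Then add 0.05376 M of G.
Step 2:
                    X           J           G
  init          1.341     0.08122      0.5727
  Δ          0.004875    0.004875    -0.00325
  eq            1.346     0.08609      0.5695
  solve Keq expr → x = -0.001625; check Q = 208.6

[J]_eq = 0.08609 M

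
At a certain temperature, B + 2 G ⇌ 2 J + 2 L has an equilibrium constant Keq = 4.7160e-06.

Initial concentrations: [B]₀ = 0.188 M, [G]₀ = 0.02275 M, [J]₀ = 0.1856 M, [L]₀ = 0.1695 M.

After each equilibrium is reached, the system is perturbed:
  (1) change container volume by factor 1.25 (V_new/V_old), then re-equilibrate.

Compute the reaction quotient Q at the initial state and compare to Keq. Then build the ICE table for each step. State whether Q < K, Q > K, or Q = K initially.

Q₀ = 10.17; Q > K (proceeds reverse)

Q₀ = 10.17 vs Keq = 4.7160e-06 ⇒ Q>K, reverse
Step 1:
                    B           G           J           L
  init          0.188     0.02275      0.1856      0.1695
  Δ           0.08053      0.1611     -0.1611     -0.1611
  eq           0.2685      0.1838     0.02453    0.008432
  solve Keq expr → x = -0.08053; check Q = 4.7160e-06
Then change container volume by factor 1.25 (V_new/V_old).
Step 2:
                    B           G           J           L
  init         0.2148      0.1471     0.01963    0.006746
  Δ       -2.7800e-04 -5.5599e-04  5.5599e-04  5.5599e-04
  eq           0.2145      0.1465     0.02018    0.007302
  solve Keq expr → x = 2.7800e-04; check Q = 4.7160e-06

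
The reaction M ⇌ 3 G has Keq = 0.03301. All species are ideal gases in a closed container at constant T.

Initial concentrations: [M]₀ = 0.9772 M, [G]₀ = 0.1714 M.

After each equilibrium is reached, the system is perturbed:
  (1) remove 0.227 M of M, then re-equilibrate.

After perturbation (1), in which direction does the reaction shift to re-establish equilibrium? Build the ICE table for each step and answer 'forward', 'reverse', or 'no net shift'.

Direction: reverse

Q₀ = 0.005153 vs Keq = 0.03301 ⇒ Q<K, forward
Step 1:
                    M           G
  I            0.9772      0.1714
  C          -0.04724      0.1417
  E              0.93      0.3131
  solve Keq expr → x = 0.04724; check Q = 0.03301
Then remove 0.227 M of M.
Step 2:
                    M           G
  I             0.703      0.3131
  C          0.008896    -0.02669
  E            0.7119      0.2864
  solve Keq expr → x = -0.008896; check Q = 0.03301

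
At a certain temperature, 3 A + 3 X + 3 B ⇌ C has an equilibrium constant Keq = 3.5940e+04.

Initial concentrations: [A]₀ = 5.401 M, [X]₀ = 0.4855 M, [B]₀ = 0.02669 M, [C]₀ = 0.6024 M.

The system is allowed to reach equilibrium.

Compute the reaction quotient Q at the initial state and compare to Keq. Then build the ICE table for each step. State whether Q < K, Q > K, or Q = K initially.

Q₀ = 1757 vs Keq = 3.5940e+04 ⇒ Q<K, forward
Step 1:
                  A         X         B         C
  I           5.401    0.4855   0.02669    0.6024
  C        -0.01652  -0.01652  -0.01652  0.005508
  E           5.384     0.469   0.01017    0.6079
  solve Keq expr → x = 0.005508; check Q = 3.5940e+04

Q₀ = 1757; Q < K (proceeds forward)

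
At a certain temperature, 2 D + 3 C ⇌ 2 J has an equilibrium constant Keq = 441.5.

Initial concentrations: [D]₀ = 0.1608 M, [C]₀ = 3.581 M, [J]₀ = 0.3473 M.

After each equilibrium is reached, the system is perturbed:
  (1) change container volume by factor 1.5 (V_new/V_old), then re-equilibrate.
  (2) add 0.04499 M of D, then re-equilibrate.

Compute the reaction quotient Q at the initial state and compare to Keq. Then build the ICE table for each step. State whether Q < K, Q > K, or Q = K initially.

Q₀ = 0.1016 vs Keq = 441.5 ⇒ Q<K, forward
Step 1:
                  D         C         J
  I          0.1608     3.581    0.3473
  C         -0.1569   -0.2353    0.1569
  E        0.003921     3.346    0.5042
  solve Keq expr → x = 0.07844; check Q = 441.5
Then change container volume by factor 1.5 (V_new/V_old).
Step 2:
                  D         C         J
  I        0.002614      2.23    0.3361
  C        0.002147  0.003221 -0.002147
  E        0.004761     2.234     0.334
  solve Keq expr → x = -0.001074; check Q = 441.5
Then add 0.04499 M of D.
Step 3:
                  D         C         J
  I         0.04975     2.234     0.334
  C        -0.04411  -0.06617   0.04411
  E        0.005639     2.168    0.3781
  solve Keq expr → x = 0.02206; check Q = 441.5

Q₀ = 0.1016; Q < K (proceeds forward)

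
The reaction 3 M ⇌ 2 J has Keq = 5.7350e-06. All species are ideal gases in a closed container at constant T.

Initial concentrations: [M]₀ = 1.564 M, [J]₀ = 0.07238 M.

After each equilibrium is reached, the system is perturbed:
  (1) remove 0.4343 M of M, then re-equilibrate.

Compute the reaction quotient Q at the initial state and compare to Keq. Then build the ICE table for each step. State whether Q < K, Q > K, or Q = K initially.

Q₀ = 0.001369; Q > K (proceeds reverse)

Q₀ = 0.001369 vs Keq = 5.7350e-06 ⇒ Q>K, reverse
Step 1:
                    M           J
  init          1.564     0.07238
  Δ            0.1009    -0.06724
  eq            1.665    0.005144
  solve Keq expr → x = -0.03362; check Q = 5.7350e-06
Then remove 0.4343 M of M.
Step 2:
                    M           J
  init          1.231    0.005144
  Δ          0.002796   -0.001864
  eq            1.233     0.00328
  solve Keq expr → x = -9.3209e-04; check Q = 5.7350e-06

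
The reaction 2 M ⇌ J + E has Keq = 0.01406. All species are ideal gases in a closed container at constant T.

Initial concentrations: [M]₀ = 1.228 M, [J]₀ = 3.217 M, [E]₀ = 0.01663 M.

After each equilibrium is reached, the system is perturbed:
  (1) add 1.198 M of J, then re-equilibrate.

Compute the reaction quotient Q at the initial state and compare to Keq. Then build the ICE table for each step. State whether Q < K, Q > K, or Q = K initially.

Q₀ = 0.03548 vs Keq = 0.01406 ⇒ Q>K, reverse
Step 1:
                  M         J         E
  Initial     1.228     3.217   0.01663
  Change    0.01961 -0.009806 -0.009806
  Equil       1.248     3.207  0.006824
  solve Keq expr → x = -0.009806; check Q = 0.01406
Then add 1.198 M of J.
Step 2:
                  M         J         E
  Initial     1.248     4.405  0.006824
  Change   0.003649 -0.001825 -0.001825
  Equil       1.251     4.403  0.004999
  solve Keq expr → x = -0.001825; check Q = 0.01406

Q₀ = 0.03548; Q > K (proceeds reverse)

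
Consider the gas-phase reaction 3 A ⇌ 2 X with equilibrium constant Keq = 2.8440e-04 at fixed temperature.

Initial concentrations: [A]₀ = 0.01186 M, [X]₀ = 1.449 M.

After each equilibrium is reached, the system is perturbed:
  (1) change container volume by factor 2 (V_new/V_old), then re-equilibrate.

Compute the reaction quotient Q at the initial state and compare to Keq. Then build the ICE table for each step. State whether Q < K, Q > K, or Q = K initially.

Q₀ = 1.2586e+06; Q > K (proceeds reverse)

Q₀ = 1.2586e+06 vs Keq = 2.8440e-04 ⇒ Q>K, reverse
Step 1:
                   A          X
  init       0.01186      1.449
  Δ            2.096     -1.397
  eq           2.108    0.05161
  solve Keq expr → x = -0.6987; check Q = 2.8440e-04
Then change container volume by factor 2 (V_new/V_old).
Step 2:
                   A          X
  init         1.054    0.02581
  Δ          0.01091  -0.007274
  eq           1.065    0.01853
  solve Keq expr → x = -0.003637; check Q = 2.8440e-04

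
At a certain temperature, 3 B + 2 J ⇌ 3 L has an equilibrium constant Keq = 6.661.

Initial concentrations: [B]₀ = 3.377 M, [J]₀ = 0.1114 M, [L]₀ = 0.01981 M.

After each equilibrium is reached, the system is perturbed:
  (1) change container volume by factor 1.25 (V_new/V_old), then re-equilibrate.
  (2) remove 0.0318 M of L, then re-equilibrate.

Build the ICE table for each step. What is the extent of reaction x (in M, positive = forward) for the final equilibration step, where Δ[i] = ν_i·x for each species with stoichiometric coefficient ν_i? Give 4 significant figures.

Q₀ = 1.6266e-05 vs Keq = 6.661 ⇒ Q<K, forward
Step 1:
                   B          J          L
  init         3.377     0.1114    0.01981
  Δ          -0.1595    -0.1063     0.1595
  eq           3.218   0.005096     0.1793
  solve Keq expr → x = 0.05315; check Q = 6.661
Then change container volume by factor 1.25 (V_new/V_old).
Step 2:
                   B          J          L
  init         2.574   0.004076     0.1434
  Δ          0.00141 9.4003e-04   -0.00141
  eq           2.575   0.005016      0.142
  solve Keq expr → x = -4.7001e-04; check Q = 6.661
Then remove 0.0318 M of L.
Step 3:
                   B          J          L
  init         2.575   0.005016     0.1102
  Δ        -0.002217  -0.001478   0.002217
  eq           2.573   0.003538     0.1124
  solve Keq expr → x = 7.3914e-04; check Q = 6.661

x = 7.3914e-04 M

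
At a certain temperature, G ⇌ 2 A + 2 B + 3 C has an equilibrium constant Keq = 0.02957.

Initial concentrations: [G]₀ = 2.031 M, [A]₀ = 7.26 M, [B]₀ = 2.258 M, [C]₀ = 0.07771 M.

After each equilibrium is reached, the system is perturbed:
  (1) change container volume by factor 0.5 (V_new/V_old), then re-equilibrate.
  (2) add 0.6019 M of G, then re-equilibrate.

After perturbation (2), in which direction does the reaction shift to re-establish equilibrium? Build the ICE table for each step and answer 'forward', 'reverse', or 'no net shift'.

Direction: forward

Q₀ = 0.06209 vs Keq = 0.02957 ⇒ Q>K, reverse
Step 1:
                  G         A         B         C
  I           2.031      7.26     2.258   0.07771
  C        0.005569  -0.01114  -0.01114  -0.01671
  E           2.037     7.249     2.247     0.061
  solve Keq expr → x = -0.005569; check Q = 0.02957
Then change container volume by factor 0.5 (V_new/V_old).
Step 2:
                  G         A         B         C
  I           4.073      14.5     4.494     0.122
  C         0.03035  -0.06071  -0.06071  -0.09106
  E           4.103     14.44     4.433   0.03094
  solve Keq expr → x = -0.03035; check Q = 0.02957
Then add 0.6019 M of G.
Step 3:
                  G         A         B         C
  I           4.705     14.44     4.433   0.03094
  C       -4.7906e-04 9.5813e-04 9.5813e-04  0.001437
  E           4.705     14.44     4.434   0.03238
  solve Keq expr → x = 4.7906e-04; check Q = 0.02957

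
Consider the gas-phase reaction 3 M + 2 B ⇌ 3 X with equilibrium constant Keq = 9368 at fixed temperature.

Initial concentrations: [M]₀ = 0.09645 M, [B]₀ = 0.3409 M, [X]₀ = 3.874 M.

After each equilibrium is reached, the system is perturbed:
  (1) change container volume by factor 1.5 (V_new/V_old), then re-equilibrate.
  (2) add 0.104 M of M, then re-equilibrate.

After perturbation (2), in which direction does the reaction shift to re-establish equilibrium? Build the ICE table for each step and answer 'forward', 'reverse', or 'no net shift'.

Q₀ = 5.5759e+05 vs Keq = 9368 ⇒ Q>K, reverse
Step 1:
                  M         B         X
  init      0.09645    0.3409     3.874
  Δ          0.1927    0.1285   -0.1927
  eq         0.2891    0.4694     3.681
  solve Keq expr → x = -0.06423; check Q = 9368
Then change container volume by factor 1.5 (V_new/V_old).
Step 2:
                  M         B         X
  init       0.1928    0.3129     2.454
  Δ          0.0418   0.02787   -0.0418
  eq         0.2346    0.3408     2.412
  solve Keq expr → x = -0.01393; check Q = 9368
Then add 0.104 M of M.
Step 3:
                  M         B         X
  init       0.3386    0.3408     2.412
  Δ        -0.07152  -0.04768   0.07152
  eq          0.267    0.2931     2.484
  solve Keq expr → x = 0.02384; check Q = 9368

Direction: forward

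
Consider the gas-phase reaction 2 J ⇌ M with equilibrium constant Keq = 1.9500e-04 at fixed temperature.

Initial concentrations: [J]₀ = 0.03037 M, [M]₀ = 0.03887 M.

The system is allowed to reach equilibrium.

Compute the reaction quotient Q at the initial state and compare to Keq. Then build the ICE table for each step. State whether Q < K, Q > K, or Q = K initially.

Q₀ = 42.14 vs Keq = 1.9500e-04 ⇒ Q>K, reverse
Step 1:
                    J           M
  Initial     0.03037     0.03887
  Change      0.07774    -0.03887
  Equil        0.1081  2.2789e-06
  solve Keq expr → x = -0.03887; check Q = 1.9500e-04

Q₀ = 42.14; Q > K (proceeds reverse)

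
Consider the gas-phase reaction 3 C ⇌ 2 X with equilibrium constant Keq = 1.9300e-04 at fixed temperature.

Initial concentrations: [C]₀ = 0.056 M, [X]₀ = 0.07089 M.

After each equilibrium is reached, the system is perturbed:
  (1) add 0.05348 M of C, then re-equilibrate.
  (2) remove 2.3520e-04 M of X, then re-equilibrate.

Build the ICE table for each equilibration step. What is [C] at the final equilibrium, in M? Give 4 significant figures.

Q₀ = 28.62 vs Keq = 1.9300e-04 ⇒ Q>K, reverse
Step 1:
                    C           X
  I             0.056     0.07089
  C             0.105    -0.06999
  E             0.161  8.9737e-04
  solve Keq expr → x = -0.035; check Q = 1.9300e-04
Then add 0.05348 M of C.
Step 2:
                    C           X
  I            0.2145  8.9737e-04
  C       -7.1337e-04  4.7558e-04
  E            0.2138    0.001373
  solve Keq expr → x = 2.3779e-04; check Q = 1.9300e-04
Then remove 2.3520e-04 M of X.
Step 3:
                    C           X
  I            0.2138    0.001138
  C       -3.4778e-04  2.3185e-04
  E            0.2134     0.00137
  solve Keq expr → x = 1.1593e-04; check Q = 1.9300e-04

[C]_eq = 0.2134 M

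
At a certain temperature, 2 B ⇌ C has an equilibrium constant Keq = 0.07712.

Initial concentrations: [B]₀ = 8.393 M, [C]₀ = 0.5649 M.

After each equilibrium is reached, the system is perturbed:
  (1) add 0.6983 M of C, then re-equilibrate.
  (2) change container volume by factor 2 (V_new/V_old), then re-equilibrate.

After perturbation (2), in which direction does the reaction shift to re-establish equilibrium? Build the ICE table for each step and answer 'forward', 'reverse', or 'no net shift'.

Q₀ = 0.008019 vs Keq = 0.07712 ⇒ Q<K, forward
Step 1:
                   B          C
  init         8.393     0.5649
  Δ           -3.135      1.567
  eq           5.258      2.132
  solve Keq expr → x = 1.567; check Q = 0.07712
Then add 0.6983 M of C.
Step 2:
                   B          C
  init         5.258      2.831
  Δ           0.5169    -0.2585
  eq           5.775      2.572
  solve Keq expr → x = -0.2585; check Q = 0.07712
Then change container volume by factor 2 (V_new/V_old).
Step 3:
                   B          C
  init         2.888      1.286
  Δ           0.6461    -0.3231
  eq           3.534      0.963
  solve Keq expr → x = -0.3231; check Q = 0.07712

Direction: reverse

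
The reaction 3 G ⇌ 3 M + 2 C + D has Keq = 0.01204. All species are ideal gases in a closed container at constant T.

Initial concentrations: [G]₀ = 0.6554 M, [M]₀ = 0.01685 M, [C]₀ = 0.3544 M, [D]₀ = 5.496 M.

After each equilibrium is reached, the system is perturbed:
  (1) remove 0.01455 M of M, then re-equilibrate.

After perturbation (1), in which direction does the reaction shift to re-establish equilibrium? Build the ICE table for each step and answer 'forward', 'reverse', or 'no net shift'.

Q₀ = 1.1730e-05 vs Keq = 0.01204 ⇒ Q<K, forward
Step 1:
                    G           M           C           D
  init         0.6554     0.01685      0.3544       5.496
  Δ           -0.1083      0.1083     0.07218     0.03609
  eq           0.5471      0.1251      0.4266       5.532
  solve Keq expr → x = 0.03609; check Q = 0.01204
Then remove 0.01455 M of M.
Step 2:
                    G           M           C           D
  init         0.5471      0.1106      0.4266       5.532
  Δ          -0.01072     0.01072    0.007147    0.003574
  eq           0.5364      0.1213      0.4337       5.536
  solve Keq expr → x = 0.003574; check Q = 0.01204

Direction: forward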